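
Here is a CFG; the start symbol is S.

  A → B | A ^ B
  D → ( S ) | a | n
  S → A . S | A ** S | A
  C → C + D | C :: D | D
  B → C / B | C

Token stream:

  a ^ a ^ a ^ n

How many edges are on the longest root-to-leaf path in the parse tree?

8

[S [A [A [A [A [B [C [D a]]]] ^ [B [C [D a]]]] ^ [B [C [D a]]]] ^ [B [C [D n]]]]]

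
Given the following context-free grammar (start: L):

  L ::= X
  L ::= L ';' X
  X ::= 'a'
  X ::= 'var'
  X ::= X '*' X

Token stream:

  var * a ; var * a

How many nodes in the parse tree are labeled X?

6

[L [L [X [X var] * [X a]]] ; [X [X var] * [X a]]]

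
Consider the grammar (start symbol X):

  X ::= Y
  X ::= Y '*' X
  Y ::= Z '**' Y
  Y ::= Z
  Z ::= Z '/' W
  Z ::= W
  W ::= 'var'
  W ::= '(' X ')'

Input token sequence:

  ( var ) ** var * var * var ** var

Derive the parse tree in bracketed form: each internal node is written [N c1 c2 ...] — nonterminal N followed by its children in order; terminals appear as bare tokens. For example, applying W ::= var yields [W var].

[X [Y [Z [W ( [X [Y [Z [W var]]]] )]] ** [Y [Z [W var]]]] * [X [Y [Z [W var]]] * [X [Y [Z [W var]] ** [Y [Z [W var]]]]]]]

X
Y * X
Z ** Y * X
W ** Y * X
( X ) ** Y * X
( Y ) ** Y * X
( Z ) ** Y * X
( W ) ** Y * X
( var ) ** Y * X
( var ) ** Z * X
( var ) ** W * X
( var ) ** var * X
( var ) ** var * Y * X
( var ) ** var * Z * X
( var ) ** var * W * X
( var ) ** var * var * X
( var ) ** var * var * Y
( var ) ** var * var * Z ** Y
( var ) ** var * var * W ** Y
( var ) ** var * var * var ** Y
( var ) ** var * var * var ** Z
( var ) ** var * var * var ** W
( var ) ** var * var * var ** var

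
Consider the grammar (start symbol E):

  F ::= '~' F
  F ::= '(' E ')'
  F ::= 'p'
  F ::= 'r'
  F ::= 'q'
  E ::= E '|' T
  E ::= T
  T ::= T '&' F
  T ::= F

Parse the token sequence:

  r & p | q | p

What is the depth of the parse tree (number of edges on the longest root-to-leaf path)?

6

[E [E [E [T [T [F r]] & [F p]]] | [T [F q]]] | [T [F p]]]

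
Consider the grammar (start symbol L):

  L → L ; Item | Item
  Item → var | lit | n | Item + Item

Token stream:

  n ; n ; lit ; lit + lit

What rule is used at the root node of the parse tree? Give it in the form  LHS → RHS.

L → L ; Item

[L [L [L [L [Item n]] ; [Item n]] ; [Item lit]] ; [Item [Item lit] + [Item lit]]]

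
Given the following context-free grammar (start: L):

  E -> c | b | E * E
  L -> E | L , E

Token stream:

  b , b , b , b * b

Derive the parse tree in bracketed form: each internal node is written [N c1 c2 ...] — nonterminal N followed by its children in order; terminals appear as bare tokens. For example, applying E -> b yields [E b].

L
L , E
L , E , E
L , E , E , E
E , E , E , E
b , E , E , E
b , b , E , E
b , b , b , E
b , b , b , E * E
b , b , b , b * E
b , b , b , b * b

[L [L [L [L [E b]] , [E b]] , [E b]] , [E [E b] * [E b]]]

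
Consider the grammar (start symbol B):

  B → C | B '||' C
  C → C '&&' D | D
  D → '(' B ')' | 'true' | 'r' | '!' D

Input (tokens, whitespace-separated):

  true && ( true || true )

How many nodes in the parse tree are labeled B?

3

[B [C [C [D true]] && [D ( [B [B [C [D true]]] || [C [D true]]] )]]]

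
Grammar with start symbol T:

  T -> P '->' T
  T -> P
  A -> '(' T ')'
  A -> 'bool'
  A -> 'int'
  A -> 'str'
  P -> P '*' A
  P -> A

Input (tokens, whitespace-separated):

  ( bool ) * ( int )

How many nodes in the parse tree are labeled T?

3

[T [P [P [A ( [T [P [A bool]]] )]] * [A ( [T [P [A int]]] )]]]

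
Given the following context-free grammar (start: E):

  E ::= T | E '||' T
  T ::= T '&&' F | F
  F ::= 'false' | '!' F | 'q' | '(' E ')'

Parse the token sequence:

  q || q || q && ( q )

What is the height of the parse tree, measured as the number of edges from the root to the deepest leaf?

6

[E [E [E [T [F q]]] || [T [F q]]] || [T [T [F q]] && [F ( [E [T [F q]]] )]]]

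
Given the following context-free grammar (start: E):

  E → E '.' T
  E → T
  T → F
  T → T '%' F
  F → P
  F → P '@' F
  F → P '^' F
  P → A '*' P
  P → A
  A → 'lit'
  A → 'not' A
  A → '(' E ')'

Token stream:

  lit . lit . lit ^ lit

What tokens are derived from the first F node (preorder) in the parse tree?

[E [E [E [T [F [P [A lit]]]]] . [T [F [P [A lit]]]]] . [T [F [P [A lit]] ^ [F [P [A lit]]]]]]

lit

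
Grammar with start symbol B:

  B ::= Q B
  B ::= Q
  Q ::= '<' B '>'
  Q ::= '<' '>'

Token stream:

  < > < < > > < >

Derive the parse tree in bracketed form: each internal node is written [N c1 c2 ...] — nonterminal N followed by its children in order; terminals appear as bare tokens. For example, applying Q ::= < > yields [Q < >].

B
Q B
< > B
< > Q B
< > < B > B
< > < Q > B
< > < < > > B
< > < < > > Q
< > < < > > < >

[B [Q < >] [B [Q < [B [Q < >]] >] [B [Q < >]]]]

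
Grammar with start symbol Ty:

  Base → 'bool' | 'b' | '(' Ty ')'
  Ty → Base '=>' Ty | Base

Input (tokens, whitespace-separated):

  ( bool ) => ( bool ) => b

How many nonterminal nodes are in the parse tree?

10

[Ty [Base ( [Ty [Base bool]] )] => [Ty [Base ( [Ty [Base bool]] )] => [Ty [Base b]]]]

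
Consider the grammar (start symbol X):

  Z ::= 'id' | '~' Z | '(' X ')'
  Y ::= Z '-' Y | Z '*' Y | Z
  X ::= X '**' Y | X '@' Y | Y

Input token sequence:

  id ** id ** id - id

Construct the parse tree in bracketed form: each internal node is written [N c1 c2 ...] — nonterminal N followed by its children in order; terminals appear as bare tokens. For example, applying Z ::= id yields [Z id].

[X [X [X [Y [Z id]]] ** [Y [Z id]]] ** [Y [Z id] - [Y [Z id]]]]

X
X ** Y
X ** Y ** Y
Y ** Y ** Y
Z ** Y ** Y
id ** Y ** Y
id ** Z ** Y
id ** id ** Y
id ** id ** Z - Y
id ** id ** id - Y
id ** id ** id - Z
id ** id ** id - id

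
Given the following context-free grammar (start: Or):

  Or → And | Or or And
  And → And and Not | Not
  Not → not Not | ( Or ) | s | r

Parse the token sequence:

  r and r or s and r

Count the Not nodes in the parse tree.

[Or [Or [And [And [Not r]] and [Not r]]] or [And [And [Not s]] and [Not r]]]

4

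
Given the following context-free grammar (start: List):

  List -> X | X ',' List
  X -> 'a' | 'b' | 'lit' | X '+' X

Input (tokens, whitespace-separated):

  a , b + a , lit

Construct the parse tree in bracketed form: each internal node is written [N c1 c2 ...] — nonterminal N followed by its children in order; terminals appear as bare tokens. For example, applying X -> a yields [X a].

[List [X a] , [List [X [X b] + [X a]] , [List [X lit]]]]

List
X , List
a , List
a , X , List
a , X + X , List
a , b + X , List
a , b + a , List
a , b + a , X
a , b + a , lit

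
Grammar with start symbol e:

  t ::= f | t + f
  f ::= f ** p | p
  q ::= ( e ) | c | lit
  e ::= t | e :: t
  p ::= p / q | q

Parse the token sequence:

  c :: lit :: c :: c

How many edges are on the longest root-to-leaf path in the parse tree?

8

[e [e [e [e [t [f [p [q c]]]]] :: [t [f [p [q lit]]]]] :: [t [f [p [q c]]]]] :: [t [f [p [q c]]]]]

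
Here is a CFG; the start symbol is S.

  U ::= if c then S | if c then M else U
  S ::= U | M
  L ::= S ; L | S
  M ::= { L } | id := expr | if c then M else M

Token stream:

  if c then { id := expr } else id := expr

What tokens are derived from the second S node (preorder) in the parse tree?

id := expr

[S [M if c then [M { [L [S [M id := expr]]] }] else [M id := expr]]]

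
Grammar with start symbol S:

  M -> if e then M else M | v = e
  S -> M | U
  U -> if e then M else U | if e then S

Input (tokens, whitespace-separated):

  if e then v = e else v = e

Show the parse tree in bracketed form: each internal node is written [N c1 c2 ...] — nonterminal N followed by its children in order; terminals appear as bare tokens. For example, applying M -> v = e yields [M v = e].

S
M
if e then M else M
if e then v = e else M
if e then v = e else v = e

[S [M if e then [M v = e] else [M v = e]]]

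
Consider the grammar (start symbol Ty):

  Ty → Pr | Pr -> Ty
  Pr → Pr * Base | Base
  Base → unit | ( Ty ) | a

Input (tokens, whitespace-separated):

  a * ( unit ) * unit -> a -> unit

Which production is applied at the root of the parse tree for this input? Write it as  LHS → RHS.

[Ty [Pr [Pr [Pr [Base a]] * [Base ( [Ty [Pr [Base unit]]] )]] * [Base unit]] -> [Ty [Pr [Base a]] -> [Ty [Pr [Base unit]]]]]

Ty → Pr -> Ty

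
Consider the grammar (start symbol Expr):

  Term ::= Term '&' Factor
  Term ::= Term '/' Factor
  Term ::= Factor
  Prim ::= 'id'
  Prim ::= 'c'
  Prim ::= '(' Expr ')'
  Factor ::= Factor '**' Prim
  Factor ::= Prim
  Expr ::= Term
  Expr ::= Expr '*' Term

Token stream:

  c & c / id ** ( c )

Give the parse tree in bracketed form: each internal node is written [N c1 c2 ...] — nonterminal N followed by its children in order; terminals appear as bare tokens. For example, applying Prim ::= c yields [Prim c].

[Expr [Term [Term [Term [Factor [Prim c]]] & [Factor [Prim c]]] / [Factor [Factor [Prim id]] ** [Prim ( [Expr [Term [Factor [Prim c]]]] )]]]]

Expr
Term
Term / Factor
Term & Factor / Factor
Factor & Factor / Factor
Prim & Factor / Factor
c & Factor / Factor
c & Prim / Factor
c & c / Factor
c & c / Factor ** Prim
c & c / Prim ** Prim
c & c / id ** Prim
c & c / id ** ( Expr )
c & c / id ** ( Term )
c & c / id ** ( Factor )
c & c / id ** ( Prim )
c & c / id ** ( c )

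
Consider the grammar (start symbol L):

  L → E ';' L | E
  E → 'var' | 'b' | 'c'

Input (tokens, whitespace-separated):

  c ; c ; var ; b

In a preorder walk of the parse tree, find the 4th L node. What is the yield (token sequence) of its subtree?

b

[L [E c] ; [L [E c] ; [L [E var] ; [L [E b]]]]]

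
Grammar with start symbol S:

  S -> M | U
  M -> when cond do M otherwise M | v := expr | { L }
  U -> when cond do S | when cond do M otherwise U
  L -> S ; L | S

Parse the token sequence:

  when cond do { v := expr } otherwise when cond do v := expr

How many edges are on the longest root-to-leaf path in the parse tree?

[S [U when cond do [M { [L [S [M v := expr]]] }] otherwise [U when cond do [S [M v := expr]]]]]

6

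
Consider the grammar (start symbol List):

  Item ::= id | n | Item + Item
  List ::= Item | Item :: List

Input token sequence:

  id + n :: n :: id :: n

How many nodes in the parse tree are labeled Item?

6

[List [Item [Item id] + [Item n]] :: [List [Item n] :: [List [Item id] :: [List [Item n]]]]]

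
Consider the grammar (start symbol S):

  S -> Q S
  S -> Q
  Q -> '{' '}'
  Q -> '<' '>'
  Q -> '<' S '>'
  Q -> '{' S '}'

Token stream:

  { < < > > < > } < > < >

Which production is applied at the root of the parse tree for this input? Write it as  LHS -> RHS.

[S [Q { [S [Q < [S [Q < >]] >] [S [Q < >]]] }] [S [Q < >] [S [Q < >]]]]

S -> Q S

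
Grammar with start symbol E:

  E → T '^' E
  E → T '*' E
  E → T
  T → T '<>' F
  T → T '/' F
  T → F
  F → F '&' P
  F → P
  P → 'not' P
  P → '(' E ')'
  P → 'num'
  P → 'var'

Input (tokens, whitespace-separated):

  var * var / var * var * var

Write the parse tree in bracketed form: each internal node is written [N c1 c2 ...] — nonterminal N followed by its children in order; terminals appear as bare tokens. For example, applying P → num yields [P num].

E
T * E
F * E
P * E
var * E
var * T * E
var * T / F * E
var * F / F * E
var * P / F * E
var * var / F * E
var * var / P * E
var * var / var * E
var * var / var * T * E
var * var / var * F * E
var * var / var * P * E
var * var / var * var * E
var * var / var * var * T
var * var / var * var * F
var * var / var * var * P
var * var / var * var * var

[E [T [F [P var]]] * [E [T [T [F [P var]]] / [F [P var]]] * [E [T [F [P var]]] * [E [T [F [P var]]]]]]]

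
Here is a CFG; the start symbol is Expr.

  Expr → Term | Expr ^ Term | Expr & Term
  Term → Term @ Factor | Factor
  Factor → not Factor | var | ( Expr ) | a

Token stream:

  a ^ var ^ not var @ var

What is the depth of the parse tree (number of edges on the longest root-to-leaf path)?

5

[Expr [Expr [Expr [Term [Factor a]]] ^ [Term [Factor var]]] ^ [Term [Term [Factor not [Factor var]]] @ [Factor var]]]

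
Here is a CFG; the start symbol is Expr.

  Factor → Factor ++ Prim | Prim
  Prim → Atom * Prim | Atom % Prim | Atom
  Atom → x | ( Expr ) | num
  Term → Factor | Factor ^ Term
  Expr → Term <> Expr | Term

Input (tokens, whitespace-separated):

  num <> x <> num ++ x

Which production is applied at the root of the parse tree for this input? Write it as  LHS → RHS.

[Expr [Term [Factor [Prim [Atom num]]]] <> [Expr [Term [Factor [Prim [Atom x]]]] <> [Expr [Term [Factor [Factor [Prim [Atom num]]] ++ [Prim [Atom x]]]]]]]

Expr → Term <> Expr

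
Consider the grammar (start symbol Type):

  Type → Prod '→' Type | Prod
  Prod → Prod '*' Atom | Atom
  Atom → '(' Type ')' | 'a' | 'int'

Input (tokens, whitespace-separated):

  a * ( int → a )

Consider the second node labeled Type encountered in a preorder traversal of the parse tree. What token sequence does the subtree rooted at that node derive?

[Type [Prod [Prod [Atom a]] * [Atom ( [Type [Prod [Atom int]] → [Type [Prod [Atom a]]]] )]]]

int → a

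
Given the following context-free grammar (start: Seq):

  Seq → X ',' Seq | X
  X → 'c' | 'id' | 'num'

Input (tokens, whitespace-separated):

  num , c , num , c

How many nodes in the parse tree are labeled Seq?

[Seq [X num] , [Seq [X c] , [Seq [X num] , [Seq [X c]]]]]

4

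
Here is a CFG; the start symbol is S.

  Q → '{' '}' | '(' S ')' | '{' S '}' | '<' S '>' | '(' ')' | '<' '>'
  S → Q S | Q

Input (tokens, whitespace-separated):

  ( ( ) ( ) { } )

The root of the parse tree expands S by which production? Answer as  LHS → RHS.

[S [Q ( [S [Q ( )] [S [Q ( )] [S [Q { }]]]] )]]

S → Q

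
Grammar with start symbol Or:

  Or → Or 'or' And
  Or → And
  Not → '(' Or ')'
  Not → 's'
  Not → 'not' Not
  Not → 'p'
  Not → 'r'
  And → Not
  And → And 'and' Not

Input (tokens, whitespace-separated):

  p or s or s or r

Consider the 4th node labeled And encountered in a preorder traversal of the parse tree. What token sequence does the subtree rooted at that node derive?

r

[Or [Or [Or [Or [And [Not p]]] or [And [Not s]]] or [And [Not s]]] or [And [Not r]]]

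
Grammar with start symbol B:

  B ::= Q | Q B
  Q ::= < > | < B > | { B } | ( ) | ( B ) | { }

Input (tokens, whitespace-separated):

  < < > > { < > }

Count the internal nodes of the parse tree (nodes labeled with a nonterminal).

[B [Q < [B [Q < >]] >] [B [Q { [B [Q < >]] }]]]

8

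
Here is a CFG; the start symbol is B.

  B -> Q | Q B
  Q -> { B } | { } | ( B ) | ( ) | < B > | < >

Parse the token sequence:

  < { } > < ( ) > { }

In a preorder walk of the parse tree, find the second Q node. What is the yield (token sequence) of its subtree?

{ }

[B [Q < [B [Q { }]] >] [B [Q < [B [Q ( )]] >] [B [Q { }]]]]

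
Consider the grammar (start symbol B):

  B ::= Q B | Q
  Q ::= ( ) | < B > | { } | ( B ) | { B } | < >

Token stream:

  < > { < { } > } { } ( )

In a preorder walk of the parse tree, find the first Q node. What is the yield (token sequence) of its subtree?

< >

[B [Q < >] [B [Q { [B [Q < [B [Q { }]] >]] }] [B [Q { }] [B [Q ( )]]]]]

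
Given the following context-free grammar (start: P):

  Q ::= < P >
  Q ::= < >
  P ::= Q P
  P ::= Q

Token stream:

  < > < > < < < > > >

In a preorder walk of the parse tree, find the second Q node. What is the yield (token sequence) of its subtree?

< >

[P [Q < >] [P [Q < >] [P [Q < [P [Q < [P [Q < >]] >]] >]]]]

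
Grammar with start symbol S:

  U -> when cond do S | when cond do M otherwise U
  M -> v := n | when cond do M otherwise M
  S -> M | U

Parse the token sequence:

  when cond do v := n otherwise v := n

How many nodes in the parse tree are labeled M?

3

[S [M when cond do [M v := n] otherwise [M v := n]]]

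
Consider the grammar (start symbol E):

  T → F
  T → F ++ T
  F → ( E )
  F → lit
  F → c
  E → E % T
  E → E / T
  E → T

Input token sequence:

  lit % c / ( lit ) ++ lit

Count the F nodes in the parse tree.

5

[E [E [E [T [F lit]]] % [T [F c]]] / [T [F ( [E [T [F lit]]] )] ++ [T [F lit]]]]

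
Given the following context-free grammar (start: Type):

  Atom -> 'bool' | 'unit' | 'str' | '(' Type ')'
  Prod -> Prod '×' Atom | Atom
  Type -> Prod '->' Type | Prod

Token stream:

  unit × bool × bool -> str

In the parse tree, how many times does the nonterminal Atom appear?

[Type [Prod [Prod [Prod [Atom unit]] × [Atom bool]] × [Atom bool]] -> [Type [Prod [Atom str]]]]

4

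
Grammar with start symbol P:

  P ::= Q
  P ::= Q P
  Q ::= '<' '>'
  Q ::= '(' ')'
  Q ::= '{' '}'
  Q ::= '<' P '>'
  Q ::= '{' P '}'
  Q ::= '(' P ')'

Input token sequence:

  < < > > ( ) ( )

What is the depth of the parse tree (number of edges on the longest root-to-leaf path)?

4

[P [Q < [P [Q < >]] >] [P [Q ( )] [P [Q ( )]]]]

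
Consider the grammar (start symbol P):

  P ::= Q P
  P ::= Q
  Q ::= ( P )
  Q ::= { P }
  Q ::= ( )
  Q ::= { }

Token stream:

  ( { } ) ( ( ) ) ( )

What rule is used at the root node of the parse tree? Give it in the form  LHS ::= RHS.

[P [Q ( [P [Q { }]] )] [P [Q ( [P [Q ( )]] )] [P [Q ( )]]]]

P ::= Q P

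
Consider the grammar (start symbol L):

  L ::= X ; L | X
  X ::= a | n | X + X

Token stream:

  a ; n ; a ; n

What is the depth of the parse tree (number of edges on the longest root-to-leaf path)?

5

[L [X a] ; [L [X n] ; [L [X a] ; [L [X n]]]]]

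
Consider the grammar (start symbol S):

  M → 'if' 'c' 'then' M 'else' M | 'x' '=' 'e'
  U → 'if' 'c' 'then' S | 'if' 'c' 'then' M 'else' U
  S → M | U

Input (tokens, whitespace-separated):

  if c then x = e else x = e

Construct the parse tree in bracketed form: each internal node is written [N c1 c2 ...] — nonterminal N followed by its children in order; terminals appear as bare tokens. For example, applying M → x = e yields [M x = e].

[S [M if c then [M x = e] else [M x = e]]]

S
M
if c then M else M
if c then x = e else M
if c then x = e else x = e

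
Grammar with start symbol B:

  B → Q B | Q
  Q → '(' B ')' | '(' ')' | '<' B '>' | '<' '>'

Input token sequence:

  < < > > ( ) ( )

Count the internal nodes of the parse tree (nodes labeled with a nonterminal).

[B [Q < [B [Q < >]] >] [B [Q ( )] [B [Q ( )]]]]

8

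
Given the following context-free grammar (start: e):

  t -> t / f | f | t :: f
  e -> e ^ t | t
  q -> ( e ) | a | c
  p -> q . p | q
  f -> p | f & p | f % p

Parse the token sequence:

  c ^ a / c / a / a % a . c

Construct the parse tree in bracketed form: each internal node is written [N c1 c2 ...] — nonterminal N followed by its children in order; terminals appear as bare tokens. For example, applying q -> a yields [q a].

[e [e [t [f [p [q c]]]]] ^ [t [t [t [t [f [p [q a]]]] / [f [p [q c]]]] / [f [p [q a]]]] / [f [f [p [q a]]] % [p [q a] . [p [q c]]]]]]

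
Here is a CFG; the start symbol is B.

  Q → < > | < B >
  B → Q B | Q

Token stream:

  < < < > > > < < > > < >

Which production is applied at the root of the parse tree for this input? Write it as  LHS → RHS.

[B [Q < [B [Q < [B [Q < >]] >]] >] [B [Q < [B [Q < >]] >] [B [Q < >]]]]

B → Q B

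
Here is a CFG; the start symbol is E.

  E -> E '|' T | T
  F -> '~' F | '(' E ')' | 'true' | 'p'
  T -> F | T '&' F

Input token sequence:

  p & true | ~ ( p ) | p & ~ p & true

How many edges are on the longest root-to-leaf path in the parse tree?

[E [E [E [T [T [F p]] & [F true]]] | [T [F ~ [F ( [E [T [F p]]] )]]]] | [T [T [T [F p]] & [F ~ [F p]]] & [F true]]]

8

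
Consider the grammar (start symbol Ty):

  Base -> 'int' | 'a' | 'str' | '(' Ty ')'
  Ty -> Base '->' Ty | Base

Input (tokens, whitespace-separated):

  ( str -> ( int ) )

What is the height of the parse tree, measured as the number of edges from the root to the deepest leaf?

7

[Ty [Base ( [Ty [Base str] -> [Ty [Base ( [Ty [Base int]] )]]] )]]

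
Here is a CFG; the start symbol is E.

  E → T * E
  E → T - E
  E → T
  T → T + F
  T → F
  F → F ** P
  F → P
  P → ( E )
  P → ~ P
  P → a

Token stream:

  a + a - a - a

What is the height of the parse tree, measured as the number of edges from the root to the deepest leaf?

6

[E [T [T [F [P a]]] + [F [P a]]] - [E [T [F [P a]]] - [E [T [F [P a]]]]]]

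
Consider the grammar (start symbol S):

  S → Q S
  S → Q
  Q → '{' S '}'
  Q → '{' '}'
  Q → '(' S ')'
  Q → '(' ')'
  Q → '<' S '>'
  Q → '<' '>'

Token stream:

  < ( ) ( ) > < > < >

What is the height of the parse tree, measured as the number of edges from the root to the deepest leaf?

[S [Q < [S [Q ( )] [S [Q ( )]]] >] [S [Q < >] [S [Q < >]]]]

5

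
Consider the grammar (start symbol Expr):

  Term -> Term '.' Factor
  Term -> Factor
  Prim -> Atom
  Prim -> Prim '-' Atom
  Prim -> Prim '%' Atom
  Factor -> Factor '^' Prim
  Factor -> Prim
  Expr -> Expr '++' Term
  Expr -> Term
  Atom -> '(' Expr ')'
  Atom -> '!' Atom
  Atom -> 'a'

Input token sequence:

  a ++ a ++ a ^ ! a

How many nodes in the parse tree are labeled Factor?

4

[Expr [Expr [Expr [Term [Factor [Prim [Atom a]]]]] ++ [Term [Factor [Prim [Atom a]]]]] ++ [Term [Factor [Factor [Prim [Atom a]]] ^ [Prim [Atom ! [Atom a]]]]]]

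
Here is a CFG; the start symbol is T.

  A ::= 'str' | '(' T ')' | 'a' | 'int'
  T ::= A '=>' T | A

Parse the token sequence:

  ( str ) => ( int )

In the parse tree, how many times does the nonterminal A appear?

4

[T [A ( [T [A str]] )] => [T [A ( [T [A int]] )]]]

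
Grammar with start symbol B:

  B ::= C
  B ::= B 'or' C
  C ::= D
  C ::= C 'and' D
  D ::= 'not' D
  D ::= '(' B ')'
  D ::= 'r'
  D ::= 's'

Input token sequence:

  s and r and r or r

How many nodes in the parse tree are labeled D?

4

[B [B [C [C [C [D s]] and [D r]] and [D r]]] or [C [D r]]]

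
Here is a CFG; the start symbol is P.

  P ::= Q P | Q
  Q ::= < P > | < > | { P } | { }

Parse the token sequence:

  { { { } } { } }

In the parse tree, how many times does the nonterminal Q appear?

[P [Q { [P [Q { [P [Q { }]] }] [P [Q { }]]] }]]

4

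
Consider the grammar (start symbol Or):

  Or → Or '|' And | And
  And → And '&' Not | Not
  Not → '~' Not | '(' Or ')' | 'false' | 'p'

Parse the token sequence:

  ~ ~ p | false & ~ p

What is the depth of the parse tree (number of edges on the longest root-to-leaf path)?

[Or [Or [And [Not ~ [Not ~ [Not p]]]]] | [And [And [Not false]] & [Not ~ [Not p]]]]

6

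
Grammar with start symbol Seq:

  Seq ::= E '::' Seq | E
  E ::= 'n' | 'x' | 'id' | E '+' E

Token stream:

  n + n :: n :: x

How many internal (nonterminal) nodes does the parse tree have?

[Seq [E [E n] + [E n]] :: [Seq [E n] :: [Seq [E x]]]]

8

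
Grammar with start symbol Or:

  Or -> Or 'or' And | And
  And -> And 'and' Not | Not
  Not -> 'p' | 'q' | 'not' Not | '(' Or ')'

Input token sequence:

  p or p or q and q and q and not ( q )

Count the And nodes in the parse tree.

7

[Or [Or [Or [And [Not p]]] or [And [Not p]]] or [And [And [And [And [Not q]] and [Not q]] and [Not q]] and [Not not [Not ( [Or [And [Not q]]] )]]]]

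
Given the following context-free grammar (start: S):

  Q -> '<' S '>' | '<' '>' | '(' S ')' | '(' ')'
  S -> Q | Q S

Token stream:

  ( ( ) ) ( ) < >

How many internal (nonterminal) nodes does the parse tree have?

8

[S [Q ( [S [Q ( )]] )] [S [Q ( )] [S [Q < >]]]]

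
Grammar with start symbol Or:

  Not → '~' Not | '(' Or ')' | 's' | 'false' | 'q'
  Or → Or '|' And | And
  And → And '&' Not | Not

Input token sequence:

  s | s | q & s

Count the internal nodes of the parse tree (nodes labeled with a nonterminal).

11

[Or [Or [Or [And [Not s]]] | [And [Not s]]] | [And [And [Not q]] & [Not s]]]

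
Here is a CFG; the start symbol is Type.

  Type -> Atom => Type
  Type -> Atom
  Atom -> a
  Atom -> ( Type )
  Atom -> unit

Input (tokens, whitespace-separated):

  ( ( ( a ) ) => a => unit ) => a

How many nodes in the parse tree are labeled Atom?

[Type [Atom ( [Type [Atom ( [Type [Atom ( [Type [Atom a]] )]] )] => [Type [Atom a] => [Type [Atom unit]]]] )] => [Type [Atom a]]]

7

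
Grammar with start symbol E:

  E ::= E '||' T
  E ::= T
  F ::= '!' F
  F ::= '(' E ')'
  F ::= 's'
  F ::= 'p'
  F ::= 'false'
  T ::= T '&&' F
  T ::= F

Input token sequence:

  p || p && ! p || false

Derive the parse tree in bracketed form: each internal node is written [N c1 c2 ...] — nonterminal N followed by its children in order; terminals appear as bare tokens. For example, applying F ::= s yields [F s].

[E [E [E [T [F p]]] || [T [T [F p]] && [F ! [F p]]]] || [T [F false]]]

E
E || T
E || T || T
T || T || T
F || T || T
p || T || T
p || T && F || T
p || F && F || T
p || p && F || T
p || p && ! F || T
p || p && ! p || T
p || p && ! p || F
p || p && ! p || false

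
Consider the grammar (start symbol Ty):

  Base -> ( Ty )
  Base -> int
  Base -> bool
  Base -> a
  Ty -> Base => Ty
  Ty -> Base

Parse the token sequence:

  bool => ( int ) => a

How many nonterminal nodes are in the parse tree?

[Ty [Base bool] => [Ty [Base ( [Ty [Base int]] )] => [Ty [Base a]]]]

8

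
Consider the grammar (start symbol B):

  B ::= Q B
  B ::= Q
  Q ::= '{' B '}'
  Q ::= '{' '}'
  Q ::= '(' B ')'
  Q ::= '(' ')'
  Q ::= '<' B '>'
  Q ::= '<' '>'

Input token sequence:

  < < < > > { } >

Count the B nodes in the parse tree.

4

[B [Q < [B [Q < [B [Q < >]] >] [B [Q { }]]] >]]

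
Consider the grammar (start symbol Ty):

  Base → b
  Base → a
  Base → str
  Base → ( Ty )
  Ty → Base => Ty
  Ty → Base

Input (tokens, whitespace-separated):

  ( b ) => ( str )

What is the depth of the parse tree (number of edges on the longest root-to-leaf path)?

[Ty [Base ( [Ty [Base b]] )] => [Ty [Base ( [Ty [Base str]] )]]]

5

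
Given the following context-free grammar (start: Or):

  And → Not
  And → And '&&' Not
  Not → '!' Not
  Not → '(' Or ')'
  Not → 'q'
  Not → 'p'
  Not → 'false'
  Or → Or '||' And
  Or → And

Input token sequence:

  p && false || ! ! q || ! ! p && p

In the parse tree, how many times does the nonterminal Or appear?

3

[Or [Or [Or [And [And [Not p]] && [Not false]]] || [And [Not ! [Not ! [Not q]]]]] || [And [And [Not ! [Not ! [Not p]]]] && [Not p]]]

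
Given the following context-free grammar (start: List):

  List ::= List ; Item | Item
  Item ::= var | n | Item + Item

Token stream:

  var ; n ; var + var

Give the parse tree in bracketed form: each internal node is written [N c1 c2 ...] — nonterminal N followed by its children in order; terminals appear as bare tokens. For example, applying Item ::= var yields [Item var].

[List [List [List [Item var]] ; [Item n]] ; [Item [Item var] + [Item var]]]

List
List ; Item
List ; Item ; Item
Item ; Item ; Item
var ; Item ; Item
var ; n ; Item
var ; n ; Item + Item
var ; n ; var + Item
var ; n ; var + var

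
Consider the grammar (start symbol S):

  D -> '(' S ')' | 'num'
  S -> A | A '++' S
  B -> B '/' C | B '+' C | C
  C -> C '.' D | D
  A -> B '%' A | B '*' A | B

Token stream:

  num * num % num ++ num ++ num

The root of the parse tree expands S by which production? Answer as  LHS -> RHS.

[S [A [B [C [D num]]] * [A [B [C [D num]]] % [A [B [C [D num]]]]]] ++ [S [A [B [C [D num]]]] ++ [S [A [B [C [D num]]]]]]]

S -> A '++' S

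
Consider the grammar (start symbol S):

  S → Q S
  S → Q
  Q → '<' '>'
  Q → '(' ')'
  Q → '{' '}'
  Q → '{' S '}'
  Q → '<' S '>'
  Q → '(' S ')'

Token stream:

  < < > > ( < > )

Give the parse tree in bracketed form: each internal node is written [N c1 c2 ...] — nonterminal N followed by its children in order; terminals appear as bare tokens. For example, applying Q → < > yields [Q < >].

[S [Q < [S [Q < >]] >] [S [Q ( [S [Q < >]] )]]]

S
Q S
< S > S
< Q > S
< < > > S
< < > > Q
< < > > ( S )
< < > > ( Q )
< < > > ( < > )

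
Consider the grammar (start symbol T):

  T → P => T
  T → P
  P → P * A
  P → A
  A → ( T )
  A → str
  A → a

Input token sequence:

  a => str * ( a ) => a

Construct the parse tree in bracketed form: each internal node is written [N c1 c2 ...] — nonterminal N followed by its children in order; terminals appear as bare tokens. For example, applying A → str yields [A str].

[T [P [A a]] => [T [P [P [A str]] * [A ( [T [P [A a]]] )]] => [T [P [A a]]]]]

T
P => T
A => T
a => T
a => P => T
a => P * A => T
a => A * A => T
a => str * A => T
a => str * ( T ) => T
a => str * ( P ) => T
a => str * ( A ) => T
a => str * ( a ) => T
a => str * ( a ) => P
a => str * ( a ) => A
a => str * ( a ) => a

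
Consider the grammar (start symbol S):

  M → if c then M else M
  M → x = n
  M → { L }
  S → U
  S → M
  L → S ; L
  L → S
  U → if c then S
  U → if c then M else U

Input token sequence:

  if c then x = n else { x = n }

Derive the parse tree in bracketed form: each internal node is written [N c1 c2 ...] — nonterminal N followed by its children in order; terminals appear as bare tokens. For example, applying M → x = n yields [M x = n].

[S [M if c then [M x = n] else [M { [L [S [M x = n]]] }]]]

S
M
if c then M else M
if c then x = n else M
if c then x = n else { L }
if c then x = n else { S }
if c then x = n else { M }
if c then x = n else { x = n }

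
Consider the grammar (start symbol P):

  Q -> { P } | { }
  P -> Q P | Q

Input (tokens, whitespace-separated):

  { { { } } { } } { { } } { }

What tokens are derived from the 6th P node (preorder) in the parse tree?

[P [Q { [P [Q { [P [Q { }]] }] [P [Q { }]]] }] [P [Q { [P [Q { }]] }] [P [Q { }]]]]

{ }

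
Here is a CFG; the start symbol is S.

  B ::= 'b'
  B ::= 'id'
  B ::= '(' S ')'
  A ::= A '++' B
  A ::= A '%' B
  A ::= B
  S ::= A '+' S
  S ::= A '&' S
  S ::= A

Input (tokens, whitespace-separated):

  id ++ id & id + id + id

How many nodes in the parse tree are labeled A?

5

[S [A [A [B id]] ++ [B id]] & [S [A [B id]] + [S [A [B id]] + [S [A [B id]]]]]]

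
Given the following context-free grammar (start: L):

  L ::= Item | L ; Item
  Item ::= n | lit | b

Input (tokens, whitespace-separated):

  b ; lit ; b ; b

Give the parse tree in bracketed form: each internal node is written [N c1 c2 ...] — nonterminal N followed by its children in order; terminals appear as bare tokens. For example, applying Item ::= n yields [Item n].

[L [L [L [L [Item b]] ; [Item lit]] ; [Item b]] ; [Item b]]

L
L ; Item
L ; Item ; Item
L ; Item ; Item ; Item
Item ; Item ; Item ; Item
b ; Item ; Item ; Item
b ; lit ; Item ; Item
b ; lit ; b ; Item
b ; lit ; b ; b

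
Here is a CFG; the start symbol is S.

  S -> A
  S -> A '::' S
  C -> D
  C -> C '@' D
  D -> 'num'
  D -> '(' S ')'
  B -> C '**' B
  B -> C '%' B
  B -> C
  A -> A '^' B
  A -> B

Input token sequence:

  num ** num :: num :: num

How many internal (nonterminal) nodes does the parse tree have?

[S [A [B [C [D num]] ** [B [C [D num]]]]] :: [S [A [B [C [D num]]]] :: [S [A [B [C [D num]]]]]]]

18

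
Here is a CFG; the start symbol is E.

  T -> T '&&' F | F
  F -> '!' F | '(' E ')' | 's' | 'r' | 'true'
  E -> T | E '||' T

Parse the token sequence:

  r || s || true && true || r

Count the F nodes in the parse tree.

5

[E [E [E [E [T [F r]]] || [T [F s]]] || [T [T [F true]] && [F true]]] || [T [F r]]]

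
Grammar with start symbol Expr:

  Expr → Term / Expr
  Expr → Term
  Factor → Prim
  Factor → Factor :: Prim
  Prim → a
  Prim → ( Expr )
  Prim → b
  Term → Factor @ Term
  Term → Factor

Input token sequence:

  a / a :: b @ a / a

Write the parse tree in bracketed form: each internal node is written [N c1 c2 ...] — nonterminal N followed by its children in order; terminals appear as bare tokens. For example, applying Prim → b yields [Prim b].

Expr
Term / Expr
Factor / Expr
Prim / Expr
a / Expr
a / Term / Expr
a / Factor @ Term / Expr
a / Factor :: Prim @ Term / Expr
a / Prim :: Prim @ Term / Expr
a / a :: Prim @ Term / Expr
a / a :: b @ Term / Expr
a / a :: b @ Factor / Expr
a / a :: b @ Prim / Expr
a / a :: b @ a / Expr
a / a :: b @ a / Term
a / a :: b @ a / Factor
a / a :: b @ a / Prim
a / a :: b @ a / a

[Expr [Term [Factor [Prim a]]] / [Expr [Term [Factor [Factor [Prim a]] :: [Prim b]] @ [Term [Factor [Prim a]]]] / [Expr [Term [Factor [Prim a]]]]]]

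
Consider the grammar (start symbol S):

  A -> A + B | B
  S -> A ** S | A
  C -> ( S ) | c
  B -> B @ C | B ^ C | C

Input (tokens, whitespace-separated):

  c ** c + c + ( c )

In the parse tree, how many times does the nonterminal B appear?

[S [A [B [C c]]] ** [S [A [A [A [B [C c]]] + [B [C c]]] + [B [C ( [S [A [B [C c]]]] )]]]]]

5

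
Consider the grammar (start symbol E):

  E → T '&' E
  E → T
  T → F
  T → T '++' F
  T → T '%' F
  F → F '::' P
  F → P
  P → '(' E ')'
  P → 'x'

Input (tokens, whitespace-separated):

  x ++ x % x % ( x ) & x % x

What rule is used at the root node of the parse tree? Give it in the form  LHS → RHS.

E → T '&' E

[E [T [T [T [T [F [P x]]] ++ [F [P x]]] % [F [P x]]] % [F [P ( [E [T [F [P x]]]] )]]] & [E [T [T [F [P x]]] % [F [P x]]]]]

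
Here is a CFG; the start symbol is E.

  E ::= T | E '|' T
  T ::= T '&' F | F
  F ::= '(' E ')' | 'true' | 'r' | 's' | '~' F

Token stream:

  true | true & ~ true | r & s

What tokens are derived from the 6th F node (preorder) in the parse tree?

[E [E [E [T [F true]]] | [T [T [F true]] & [F ~ [F true]]]] | [T [T [F r]] & [F s]]]

s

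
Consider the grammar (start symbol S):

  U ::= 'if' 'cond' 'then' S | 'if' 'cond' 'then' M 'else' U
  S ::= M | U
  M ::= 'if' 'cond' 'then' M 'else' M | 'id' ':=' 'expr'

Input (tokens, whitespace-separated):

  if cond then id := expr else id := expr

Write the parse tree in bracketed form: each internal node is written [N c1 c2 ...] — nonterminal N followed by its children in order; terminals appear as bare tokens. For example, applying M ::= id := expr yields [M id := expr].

S
M
if cond then M else M
if cond then id := expr else M
if cond then id := expr else id := expr

[S [M if cond then [M id := expr] else [M id := expr]]]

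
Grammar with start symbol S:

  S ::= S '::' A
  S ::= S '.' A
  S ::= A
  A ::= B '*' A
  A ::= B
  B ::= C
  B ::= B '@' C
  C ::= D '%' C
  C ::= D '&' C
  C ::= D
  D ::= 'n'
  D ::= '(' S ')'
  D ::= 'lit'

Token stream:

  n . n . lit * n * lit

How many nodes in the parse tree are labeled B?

[S [S [S [A [B [C [D n]]]]] . [A [B [C [D n]]]]] . [A [B [C [D lit]]] * [A [B [C [D n]]] * [A [B [C [D lit]]]]]]]

5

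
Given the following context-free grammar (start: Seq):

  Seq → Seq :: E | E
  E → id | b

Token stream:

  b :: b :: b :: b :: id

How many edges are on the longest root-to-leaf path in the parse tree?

6

[Seq [Seq [Seq [Seq [Seq [E b]] :: [E b]] :: [E b]] :: [E b]] :: [E id]]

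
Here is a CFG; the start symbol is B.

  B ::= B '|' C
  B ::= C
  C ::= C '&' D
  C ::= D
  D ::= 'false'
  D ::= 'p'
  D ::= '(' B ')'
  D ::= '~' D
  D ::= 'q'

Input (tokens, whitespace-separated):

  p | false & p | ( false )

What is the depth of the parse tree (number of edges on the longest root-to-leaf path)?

[B [B [B [C [D p]]] | [C [C [D false]] & [D p]]] | [C [D ( [B [C [D false]]] )]]]

6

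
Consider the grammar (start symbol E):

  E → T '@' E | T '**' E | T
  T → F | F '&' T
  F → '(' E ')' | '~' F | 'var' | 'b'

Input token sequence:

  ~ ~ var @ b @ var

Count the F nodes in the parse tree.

[E [T [F ~ [F ~ [F var]]]] @ [E [T [F b]] @ [E [T [F var]]]]]

5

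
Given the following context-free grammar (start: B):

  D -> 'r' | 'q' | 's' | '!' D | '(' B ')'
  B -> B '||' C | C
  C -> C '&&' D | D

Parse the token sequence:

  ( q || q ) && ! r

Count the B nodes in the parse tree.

3

[B [C [C [D ( [B [B [C [D q]]] || [C [D q]]] )]] && [D ! [D r]]]]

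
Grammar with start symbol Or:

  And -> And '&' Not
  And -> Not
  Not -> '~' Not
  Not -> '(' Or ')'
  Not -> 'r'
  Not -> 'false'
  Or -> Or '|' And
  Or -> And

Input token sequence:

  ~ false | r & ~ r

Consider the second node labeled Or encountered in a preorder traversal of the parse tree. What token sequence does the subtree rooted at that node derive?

[Or [Or [And [Not ~ [Not false]]]] | [And [And [Not r]] & [Not ~ [Not r]]]]

~ false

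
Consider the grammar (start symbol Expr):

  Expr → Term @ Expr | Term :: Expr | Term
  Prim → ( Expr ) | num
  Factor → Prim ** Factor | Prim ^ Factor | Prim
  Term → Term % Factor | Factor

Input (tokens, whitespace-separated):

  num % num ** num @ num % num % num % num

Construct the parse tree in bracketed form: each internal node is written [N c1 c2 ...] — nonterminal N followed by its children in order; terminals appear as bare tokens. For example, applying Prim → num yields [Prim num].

Expr
Term @ Expr
Term % Factor @ Expr
Factor % Factor @ Expr
Prim % Factor @ Expr
num % Factor @ Expr
num % Prim ** Factor @ Expr
num % num ** Factor @ Expr
num % num ** Prim @ Expr
num % num ** num @ Expr
num % num ** num @ Term
num % num ** num @ Term % Factor
num % num ** num @ Term % Factor % Factor
num % num ** num @ Term % Factor % Factor % Factor
num % num ** num @ Factor % Factor % Factor % Factor
num % num ** num @ Prim % Factor % Factor % Factor
num % num ** num @ num % Factor % Factor % Factor
num % num ** num @ num % Prim % Factor % Factor
num % num ** num @ num % num % Factor % Factor
num % num ** num @ num % num % Prim % Factor
num % num ** num @ num % num % num % Factor
num % num ** num @ num % num % num % Prim
num % num ** num @ num % num % num % num

[Expr [Term [Term [Factor [Prim num]]] % [Factor [Prim num] ** [Factor [Prim num]]]] @ [Expr [Term [Term [Term [Term [Factor [Prim num]]] % [Factor [Prim num]]] % [Factor [Prim num]]] % [Factor [Prim num]]]]]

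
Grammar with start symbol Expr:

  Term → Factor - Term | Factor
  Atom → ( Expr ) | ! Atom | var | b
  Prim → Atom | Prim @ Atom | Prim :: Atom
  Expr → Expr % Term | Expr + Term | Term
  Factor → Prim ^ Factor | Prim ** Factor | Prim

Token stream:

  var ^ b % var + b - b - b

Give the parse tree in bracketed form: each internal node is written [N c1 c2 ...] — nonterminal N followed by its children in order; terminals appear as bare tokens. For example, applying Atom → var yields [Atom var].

[Expr [Expr [Expr [Term [Factor [Prim [Atom var]] ^ [Factor [Prim [Atom b]]]]]] % [Term [Factor [Prim [Atom var]]]]] + [Term [Factor [Prim [Atom b]]] - [Term [Factor [Prim [Atom b]]] - [Term [Factor [Prim [Atom b]]]]]]]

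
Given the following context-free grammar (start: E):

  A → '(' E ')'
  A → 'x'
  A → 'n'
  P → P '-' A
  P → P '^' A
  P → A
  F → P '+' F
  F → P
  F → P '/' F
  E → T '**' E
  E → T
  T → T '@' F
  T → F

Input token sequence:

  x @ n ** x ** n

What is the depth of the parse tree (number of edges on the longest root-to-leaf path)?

[E [T [T [F [P [A x]]]] @ [F [P [A n]]]] ** [E [T [F [P [A x]]]] ** [E [T [F [P [A n]]]]]]]

7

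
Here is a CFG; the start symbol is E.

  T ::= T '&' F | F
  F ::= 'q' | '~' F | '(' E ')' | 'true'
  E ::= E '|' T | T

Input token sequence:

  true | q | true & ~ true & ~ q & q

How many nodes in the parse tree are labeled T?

[E [E [E [T [F true]]] | [T [F q]]] | [T [T [T [T [F true]] & [F ~ [F true]]] & [F ~ [F q]]] & [F q]]]

6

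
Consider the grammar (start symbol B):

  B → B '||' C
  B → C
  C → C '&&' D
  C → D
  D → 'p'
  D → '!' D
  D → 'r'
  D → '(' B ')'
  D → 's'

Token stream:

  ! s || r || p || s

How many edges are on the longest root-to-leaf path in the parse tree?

7

[B [B [B [B [C [D ! [D s]]]] || [C [D r]]] || [C [D p]]] || [C [D s]]]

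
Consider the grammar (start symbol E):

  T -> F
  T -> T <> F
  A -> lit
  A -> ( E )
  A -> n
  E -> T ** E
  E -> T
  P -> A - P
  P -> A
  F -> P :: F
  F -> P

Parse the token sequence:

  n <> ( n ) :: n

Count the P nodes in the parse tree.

[E [T [T [F [P [A n]]]] <> [F [P [A ( [E [T [F [P [A n]]]]] )]] :: [F [P [A n]]]]]]

4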